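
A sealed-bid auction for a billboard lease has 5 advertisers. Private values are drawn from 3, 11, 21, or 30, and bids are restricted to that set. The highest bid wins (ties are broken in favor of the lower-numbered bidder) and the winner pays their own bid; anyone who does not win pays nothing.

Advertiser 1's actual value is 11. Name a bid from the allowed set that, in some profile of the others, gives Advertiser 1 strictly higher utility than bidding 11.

Suppose Advertiser 2 bids 3, Advertiser 3 bids 3, Advertiser 4 bids 3 and Advertiser 5 bids 3.
Bid 11: wins, pays 11, utility 11 - 11 = 0.
Bid 3: wins, pays 3, utility 11 - 3 = 8.
So bidding 3 beats truth here (8 > 0).

3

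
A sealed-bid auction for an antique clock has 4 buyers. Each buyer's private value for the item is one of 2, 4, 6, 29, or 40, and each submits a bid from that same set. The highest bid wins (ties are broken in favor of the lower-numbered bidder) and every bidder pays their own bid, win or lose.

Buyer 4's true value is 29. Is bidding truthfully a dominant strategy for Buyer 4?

Consider the case where Buyer 1 bids 2, Buyer 2 bids 2 and Buyer 3 bids 2.
Truthful bid 29: wins, pays 29, utility 29 - 29 = 0.
Bid 4 instead: wins, pays 4, utility 29 - 4 = 25.
Since 25 > 0, bidding 4 is strictly better here, so truthful bidding is not dominant.

No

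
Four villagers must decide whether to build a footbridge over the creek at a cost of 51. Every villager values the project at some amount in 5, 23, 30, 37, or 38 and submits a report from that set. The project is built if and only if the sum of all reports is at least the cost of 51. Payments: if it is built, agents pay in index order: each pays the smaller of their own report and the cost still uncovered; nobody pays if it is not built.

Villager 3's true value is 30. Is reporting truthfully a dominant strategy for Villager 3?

Consider the case where Villager 1 reports 5, Villager 2 reports 5 and Villager 4 reports 23.
Truthful report 30: project built, pays 30, utility 30 - 30 = 0.
Report 23 instead: project built, pays 23, utility 30 - 23 = 7.
Since 7 > 0, reporting 23 is strictly better here, so truthful reporting is not dominant.

No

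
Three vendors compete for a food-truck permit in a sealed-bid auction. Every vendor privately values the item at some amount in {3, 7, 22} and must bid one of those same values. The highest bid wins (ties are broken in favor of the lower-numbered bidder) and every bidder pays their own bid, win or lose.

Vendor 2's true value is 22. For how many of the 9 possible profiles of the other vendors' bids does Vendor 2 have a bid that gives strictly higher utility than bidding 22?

5

Others bid (3, 3): truth gives 0; bid 7 gives 15 > 0. Violating.
Others bid (3, 7): truth gives 0; bid 7 gives 15 > 0. Violating.
Others bid (22, 3): truth gives -22; bid 3 gives -3 > -22. Violating.
Others bid (22, 7): truth gives -22; bid 3 gives -3 > -22. Violating.
Others bid (3, 22): truth gives 0; no alternative beats it.
Others bid (7, 3): truth gives 0; no alternative beats it.
(Checking all 9 profiles: 5 have a profitable deviation, 4 do not.)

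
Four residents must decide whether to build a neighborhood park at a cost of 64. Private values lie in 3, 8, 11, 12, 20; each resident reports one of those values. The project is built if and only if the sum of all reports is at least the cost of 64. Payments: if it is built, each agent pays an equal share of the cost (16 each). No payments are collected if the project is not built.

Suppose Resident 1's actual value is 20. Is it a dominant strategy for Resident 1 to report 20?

Yes

Check each profile of the others' reports and compare truth against every alternative report.
Others report (8, 20, 20): truth gives 4, best alternative gives 0.
Others report (11, 20, 20): truth gives 4, best alternative gives 0.
Others report (12, 12, 20): truth gives 4, best alternative gives 0.
Others report (12, 20, 12): truth gives 4, best alternative gives 0.
Others report (20, 8, 20): truth gives 4, best alternative gives 0.
Others report (20, 11, 20): truth gives 4, best alternative gives 0.
(Remaining 119 profiles checked similarly; truth is weakly best in each.)
In every case the truthful report is at least as good as any alternative, so it is a dominant strategy.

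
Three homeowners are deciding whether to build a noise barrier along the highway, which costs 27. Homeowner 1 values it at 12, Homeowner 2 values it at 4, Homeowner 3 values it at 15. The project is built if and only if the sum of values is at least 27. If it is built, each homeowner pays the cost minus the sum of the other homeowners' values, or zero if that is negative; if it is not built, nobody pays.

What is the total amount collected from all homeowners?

19

Total value 31 ≥ cost 27, so it is built.
Homeowner 1: others sum to 19; max(0, 27 - 19) = 8.
Homeowner 2: others sum to 27; max(0, 27 - 27) = 0.
Homeowner 3: others sum to 16; max(0, 27 - 16) = 11.
Total collected = 8 + 0 + 11 = 19.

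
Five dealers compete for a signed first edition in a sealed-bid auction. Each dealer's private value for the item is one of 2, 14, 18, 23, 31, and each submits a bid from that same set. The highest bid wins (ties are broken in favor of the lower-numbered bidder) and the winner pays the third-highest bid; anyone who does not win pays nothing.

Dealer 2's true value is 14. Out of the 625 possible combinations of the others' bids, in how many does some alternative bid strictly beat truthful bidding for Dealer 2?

Others bid (2, 2, 2, 18): truth gives 0; bid 18 gives 12 > 0. Violating.
Others bid (2, 2, 2, 23): truth gives 0; bid 23 gives 12 > 0. Violating.
Others bid (2, 2, 2, 31): truth gives 0; bid 31 gives 12 > 0. Violating.
Others bid (2, 2, 18, 2): truth gives 0; bid 18 gives 12 > 0. Violating.
Others bid (2, 2, 2, 2): truth gives 12; no alternative beats it.
Others bid (2, 2, 2, 14): truth gives 12; no alternative beats it.
(Checking all 625 profiles: 12 have a profitable deviation, 613 do not.)

12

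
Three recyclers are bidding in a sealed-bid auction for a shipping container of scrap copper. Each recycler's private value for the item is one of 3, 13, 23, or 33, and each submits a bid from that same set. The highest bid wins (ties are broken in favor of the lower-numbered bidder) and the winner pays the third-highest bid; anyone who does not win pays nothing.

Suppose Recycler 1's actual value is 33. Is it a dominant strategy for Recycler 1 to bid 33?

Yes

Check each profile of the others' bids and compare truth against every alternative bid.
Others bid (3, 33): truth gives 30, best alternative gives 0.
Others bid (33, 3): truth gives 30, best alternative gives 0.
Others bid (13, 33): truth gives 20, best alternative gives 0.
Others bid (33, 13): truth gives 20, best alternative gives 0.
Others bid (23, 33): truth gives 10, best alternative gives 0.
Others bid (33, 23): truth gives 10, best alternative gives 0.
(Remaining 10 profiles checked similarly; truth is weakly best in each.)
In every case the truthful bid is at least as good as any alternative, so it is a dominant strategy.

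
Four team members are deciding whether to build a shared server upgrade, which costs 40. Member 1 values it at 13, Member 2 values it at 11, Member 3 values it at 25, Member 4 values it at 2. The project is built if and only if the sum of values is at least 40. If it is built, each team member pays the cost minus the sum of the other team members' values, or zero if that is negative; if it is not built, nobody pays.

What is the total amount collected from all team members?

Total value 51 ≥ cost 40, so it is built.
Member 1: others sum to 38; max(0, 40 - 38) = 2.
Member 2: others sum to 40; max(0, 40 - 40) = 0.
Member 3: others sum to 26; max(0, 40 - 26) = 14.
Member 4: others sum to 49; max(0, 40 - 49) = 0.
Total collected = 2 + 0 + 14 + 0 = 16.

16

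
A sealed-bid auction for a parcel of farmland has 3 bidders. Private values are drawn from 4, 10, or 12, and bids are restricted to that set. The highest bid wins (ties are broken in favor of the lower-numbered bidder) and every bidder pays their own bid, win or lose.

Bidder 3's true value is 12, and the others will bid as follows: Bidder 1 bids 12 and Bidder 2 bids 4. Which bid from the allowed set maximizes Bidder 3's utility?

Bid 4: loses but pays 4, utility -4.
Bid 10: loses but pays 10, utility -10.
Bid 12: loses but pays 12, utility -12.
The best choice is 4 with utility -4.

4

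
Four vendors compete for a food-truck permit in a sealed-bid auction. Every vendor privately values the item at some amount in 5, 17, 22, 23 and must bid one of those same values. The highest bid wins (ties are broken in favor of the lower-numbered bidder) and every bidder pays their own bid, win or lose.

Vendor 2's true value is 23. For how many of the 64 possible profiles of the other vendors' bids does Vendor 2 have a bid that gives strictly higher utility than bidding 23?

34

Others bid (5, 5, 5): truth gives 0; bid 17 gives 6 > 0. Violating.
Others bid (5, 5, 17): truth gives 0; bid 17 gives 6 > 0. Violating.
Others bid (5, 5, 22): truth gives 0; bid 22 gives 1 > 0. Violating.
Others bid (5, 17, 5): truth gives 0; bid 17 gives 6 > 0. Violating.
Others bid (5, 5, 23): truth gives 0; no alternative beats it.
Others bid (5, 17, 23): truth gives 0; no alternative beats it.
(Checking all 64 profiles: 34 have a profitable deviation, 30 do not.)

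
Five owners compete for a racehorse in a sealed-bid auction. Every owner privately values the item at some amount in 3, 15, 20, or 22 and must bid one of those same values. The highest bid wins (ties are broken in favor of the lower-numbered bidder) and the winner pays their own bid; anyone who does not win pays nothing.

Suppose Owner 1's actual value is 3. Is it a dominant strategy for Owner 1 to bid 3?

Check each profile of the others' bids and compare truth against every alternative bid.
Others bid (3, 3, 3, 3): truth gives 0, best alternative gives -12.
Others bid (3, 3, 3, 15): truth gives 0, best alternative gives -12.
Others bid (3, 3, 15, 3): truth gives 0, best alternative gives -12.
Others bid (3, 3, 15, 15): truth gives 0, best alternative gives -12.
Others bid (3, 15, 3, 3): truth gives 0, best alternative gives -12.
Others bid (3, 15, 3, 15): truth gives 0, best alternative gives -12.
(Remaining 250 profiles checked similarly; truth is weakly best in each.)
In every case the truthful bid is at least as good as any alternative, so it is a dominant strategy.

Yes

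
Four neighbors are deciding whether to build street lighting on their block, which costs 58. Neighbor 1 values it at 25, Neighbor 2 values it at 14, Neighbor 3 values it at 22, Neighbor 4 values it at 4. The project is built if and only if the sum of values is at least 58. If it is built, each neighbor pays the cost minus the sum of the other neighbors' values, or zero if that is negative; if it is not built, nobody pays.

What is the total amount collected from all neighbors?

40

Total value 65 ≥ cost 58, so it is built.
Neighbor 1: others sum to 40; max(0, 58 - 40) = 18.
Neighbor 2: others sum to 51; max(0, 58 - 51) = 7.
Neighbor 3: others sum to 43; max(0, 58 - 43) = 15.
Neighbor 4: others sum to 61; max(0, 58 - 61) = 0.
Total collected = 18 + 7 + 15 + 0 = 40.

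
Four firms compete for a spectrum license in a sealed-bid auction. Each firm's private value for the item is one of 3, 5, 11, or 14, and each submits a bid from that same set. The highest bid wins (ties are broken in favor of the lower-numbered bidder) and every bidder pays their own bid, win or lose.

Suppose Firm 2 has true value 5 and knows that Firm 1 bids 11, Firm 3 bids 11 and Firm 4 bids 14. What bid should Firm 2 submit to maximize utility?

Bid 3: loses but pays 3, utility -3.
Bid 5: loses but pays 5, utility -5.
Bid 11: loses but pays 11, utility -11.
Bid 14: wins, pays 14, utility 5 - 14 = -9.
The best choice is 3 with utility -3.

3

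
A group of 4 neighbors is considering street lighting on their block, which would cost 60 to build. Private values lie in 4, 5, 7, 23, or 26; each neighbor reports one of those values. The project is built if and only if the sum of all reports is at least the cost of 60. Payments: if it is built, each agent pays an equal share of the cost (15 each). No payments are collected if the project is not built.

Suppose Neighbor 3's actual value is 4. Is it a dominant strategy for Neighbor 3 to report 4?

Yes

Check each profile of the others' reports and compare truth against every alternative report.
Others report (4, 26, 26): truth gives -11, best alternative gives -11.
Others report (5, 26, 26): truth gives -11, best alternative gives -11.
Others report (7, 23, 26): truth gives -11, best alternative gives -11.
Others report (7, 26, 23): truth gives -11, best alternative gives -11.
Others report (7, 26, 26): truth gives -11, best alternative gives -11.
Others report (23, 7, 26): truth gives -11, best alternative gives -11.
(Remaining 119 profiles checked similarly; truth is weakly best in each.)
In every case the truthful report is at least as good as any alternative, so it is a dominant strategy.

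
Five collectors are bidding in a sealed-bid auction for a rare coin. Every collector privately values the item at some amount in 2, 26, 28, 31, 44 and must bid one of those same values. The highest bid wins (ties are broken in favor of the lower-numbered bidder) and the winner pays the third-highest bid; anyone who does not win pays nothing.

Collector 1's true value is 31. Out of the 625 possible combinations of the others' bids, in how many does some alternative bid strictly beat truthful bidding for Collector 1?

108

Others bid (2, 2, 2, 44): truth gives 0; bid 44 gives 29 > 0. Violating.
Others bid (2, 2, 26, 44): truth gives 0; bid 44 gives 5 > 0. Violating.
Others bid (2, 2, 28, 44): truth gives 0; bid 44 gives 3 > 0. Violating.
Others bid (2, 2, 44, 2): truth gives 0; bid 44 gives 29 > 0. Violating.
Others bid (2, 2, 2, 2): truth gives 29; no alternative beats it.
Others bid (2, 2, 2, 26): truth gives 29; no alternative beats it.
(Checking all 625 profiles: 108 have a profitable deviation, 517 do not.)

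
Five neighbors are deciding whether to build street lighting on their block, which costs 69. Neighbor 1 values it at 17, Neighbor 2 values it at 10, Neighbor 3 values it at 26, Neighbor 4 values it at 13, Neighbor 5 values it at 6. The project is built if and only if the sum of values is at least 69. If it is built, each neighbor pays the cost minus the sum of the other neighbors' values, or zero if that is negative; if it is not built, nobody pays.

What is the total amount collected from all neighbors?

Total value 72 ≥ cost 69, so it is built.
Neighbor 1: others sum to 55; max(0, 69 - 55) = 14.
Neighbor 2: others sum to 62; max(0, 69 - 62) = 7.
Neighbor 3: others sum to 46; max(0, 69 - 46) = 23.
Neighbor 4: others sum to 59; max(0, 69 - 59) = 10.
Neighbor 5: others sum to 66; max(0, 69 - 66) = 3.
Total collected = 14 + 7 + 23 + 10 + 3 = 57.

57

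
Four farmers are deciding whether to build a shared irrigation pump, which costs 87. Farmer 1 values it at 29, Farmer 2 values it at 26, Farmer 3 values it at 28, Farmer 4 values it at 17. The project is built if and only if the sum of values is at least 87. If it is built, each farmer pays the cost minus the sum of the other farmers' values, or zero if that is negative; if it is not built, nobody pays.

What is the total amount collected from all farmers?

48

Total value 100 ≥ cost 87, so it is built.
Farmer 1: others sum to 71; max(0, 87 - 71) = 16.
Farmer 2: others sum to 74; max(0, 87 - 74) = 13.
Farmer 3: others sum to 72; max(0, 87 - 72) = 15.
Farmer 4: others sum to 83; max(0, 87 - 83) = 4.
Total collected = 16 + 13 + 15 + 4 = 48.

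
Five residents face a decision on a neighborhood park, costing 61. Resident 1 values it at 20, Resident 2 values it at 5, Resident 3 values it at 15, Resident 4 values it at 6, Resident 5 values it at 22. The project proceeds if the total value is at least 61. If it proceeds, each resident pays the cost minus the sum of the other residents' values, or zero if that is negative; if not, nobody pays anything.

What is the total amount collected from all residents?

36

Total value 68 ≥ cost 61, so it is built.
Resident 1: others sum to 48; max(0, 61 - 48) = 13.
Resident 2: others sum to 63; max(0, 61 - 63) = 0.
Resident 3: others sum to 53; max(0, 61 - 53) = 8.
Resident 4: others sum to 62; max(0, 61 - 62) = 0.
Resident 5: others sum to 46; max(0, 61 - 46) = 15.
Total collected = 13 + 0 + 8 + 0 + 15 = 36.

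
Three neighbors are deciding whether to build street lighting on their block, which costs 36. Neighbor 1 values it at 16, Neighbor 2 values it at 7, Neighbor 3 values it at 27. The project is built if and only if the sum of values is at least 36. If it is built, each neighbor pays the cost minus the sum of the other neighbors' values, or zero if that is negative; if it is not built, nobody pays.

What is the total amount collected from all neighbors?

Total value 50 ≥ cost 36, so it is built.
Neighbor 1: others sum to 34; max(0, 36 - 34) = 2.
Neighbor 2: others sum to 43; max(0, 36 - 43) = 0.
Neighbor 3: others sum to 23; max(0, 36 - 23) = 13.
Total collected = 2 + 0 + 13 = 15.

15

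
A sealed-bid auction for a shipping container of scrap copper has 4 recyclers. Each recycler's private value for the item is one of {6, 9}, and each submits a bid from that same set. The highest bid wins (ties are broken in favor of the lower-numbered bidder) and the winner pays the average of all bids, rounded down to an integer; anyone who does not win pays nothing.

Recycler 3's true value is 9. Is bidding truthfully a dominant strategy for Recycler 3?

Yes

Check each profile of the others' bids and compare truth against every alternative bid.
Others bid (6, 6, 6): truth gives 3, best alternative gives 0.
Others bid (6, 6, 9): truth gives 2, best alternative gives 0.
Others bid (6, 9, 6): truth gives 0, best alternative gives 0.
Others bid (6, 9, 9): truth gives 0, best alternative gives 0.
Others bid (9, 6, 6): truth gives 0, best alternative gives 0.
Others bid (9, 6, 9): truth gives 0, best alternative gives 0.
(Remaining 2 profiles checked similarly; truth is weakly best in each.)
In every case the truthful bid is at least as good as any alternative, so it is a dominant strategy.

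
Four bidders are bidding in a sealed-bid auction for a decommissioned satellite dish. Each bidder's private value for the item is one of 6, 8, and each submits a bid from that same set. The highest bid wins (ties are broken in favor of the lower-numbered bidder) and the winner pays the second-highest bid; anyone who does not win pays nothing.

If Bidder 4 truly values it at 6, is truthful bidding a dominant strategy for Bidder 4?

Yes

Check each profile of the others' bids and compare truth against every alternative bid.
Others bid (6, 6, 6): truth gives 0, best alternative gives 0.
Others bid (6, 6, 8): truth gives 0, best alternative gives 0.
Others bid (6, 8, 6): truth gives 0, best alternative gives 0.
Others bid (6, 8, 8): truth gives 0, best alternative gives 0.
Others bid (8, 6, 6): truth gives 0, best alternative gives 0.
Others bid (8, 6, 8): truth gives 0, best alternative gives 0.
(Remaining 2 profiles checked similarly; truth is weakly best in each.)
In every case the truthful bid is at least as good as any alternative, so it is a dominant strategy.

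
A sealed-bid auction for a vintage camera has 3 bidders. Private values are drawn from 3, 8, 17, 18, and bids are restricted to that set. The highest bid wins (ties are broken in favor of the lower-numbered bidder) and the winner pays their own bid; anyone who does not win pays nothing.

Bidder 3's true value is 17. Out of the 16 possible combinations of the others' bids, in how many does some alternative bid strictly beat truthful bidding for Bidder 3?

1

Others bid (3, 3): truth gives 0; bid 8 gives 9 > 0. Violating.
Others bid (3, 8): truth gives 0; no alternative beats it.
Others bid (3, 17): truth gives 0; no alternative beats it.
(Checking all 16 profiles: 1 has a profitable deviation, 15 do not.)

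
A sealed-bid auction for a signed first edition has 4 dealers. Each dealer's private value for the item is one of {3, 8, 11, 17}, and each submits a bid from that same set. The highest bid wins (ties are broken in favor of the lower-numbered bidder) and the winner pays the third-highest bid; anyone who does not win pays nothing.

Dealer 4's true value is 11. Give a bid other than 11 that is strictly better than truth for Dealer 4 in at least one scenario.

Suppose Dealer 1 bids 3, Dealer 2 bids 3 and Dealer 3 bids 11.
Bid 11: loses, pays 0, utility 0.
Bid 17: wins, pays 3, utility 11 - 3 = 8.
So bidding 17 beats truth here (8 > 0).

17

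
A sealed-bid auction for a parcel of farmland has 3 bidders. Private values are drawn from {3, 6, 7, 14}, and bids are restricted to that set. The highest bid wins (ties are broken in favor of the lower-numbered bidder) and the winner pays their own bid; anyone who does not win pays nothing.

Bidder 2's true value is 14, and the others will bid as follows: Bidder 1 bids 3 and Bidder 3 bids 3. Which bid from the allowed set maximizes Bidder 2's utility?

Bid 3: loses, pays 0, utility 0.
Bid 6: wins, pays 6, utility 14 - 6 = 8.
Bid 7: wins, pays 7, utility 14 - 7 = 7.
Bid 14: wins, pays 14, utility 14 - 14 = 0.
The best choice is 6 with utility 8.

6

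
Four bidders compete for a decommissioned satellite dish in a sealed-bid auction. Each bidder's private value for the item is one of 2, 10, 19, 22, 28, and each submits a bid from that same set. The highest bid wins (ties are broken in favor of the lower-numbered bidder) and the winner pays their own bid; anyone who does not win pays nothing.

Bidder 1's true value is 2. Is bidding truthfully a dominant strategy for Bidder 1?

Yes

Check each profile of the others' bids and compare truth against every alternative bid.
Others bid (2, 2, 2): truth gives 0, best alternative gives -8.
Others bid (2, 2, 10): truth gives 0, best alternative gives -8.
Others bid (2, 10, 2): truth gives 0, best alternative gives -8.
Others bid (2, 10, 10): truth gives 0, best alternative gives -8.
Others bid (10, 2, 2): truth gives 0, best alternative gives -8.
Others bid (10, 2, 10): truth gives 0, best alternative gives -8.
(Remaining 119 profiles checked similarly; truth is weakly best in each.)
In every case the truthful bid is at least as good as any alternative, so it is a dominant strategy.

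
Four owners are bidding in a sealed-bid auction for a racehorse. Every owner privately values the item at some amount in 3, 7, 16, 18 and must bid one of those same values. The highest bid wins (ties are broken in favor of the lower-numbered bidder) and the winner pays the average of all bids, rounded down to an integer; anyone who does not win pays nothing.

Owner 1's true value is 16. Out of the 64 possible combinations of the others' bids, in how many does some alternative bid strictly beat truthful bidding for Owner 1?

Others bid (3, 3, 3): truth gives 10; bid 3 gives 13 > 10. Violating.
Others bid (3, 3, 7): truth gives 9; bid 7 gives 11 > 9. Violating.
Others bid (3, 3, 18): truth gives 0; bid 18 gives 6 > 0. Violating.
Others bid (3, 7, 3): truth gives 9; bid 7 gives 11 > 9. Violating.
Others bid (3, 3, 16): truth gives 7; no alternative beats it.
Others bid (3, 7, 16): truth gives 6; no alternative beats it.
(Checking all 64 profiles: 38 have a profitable deviation, 26 do not.)

38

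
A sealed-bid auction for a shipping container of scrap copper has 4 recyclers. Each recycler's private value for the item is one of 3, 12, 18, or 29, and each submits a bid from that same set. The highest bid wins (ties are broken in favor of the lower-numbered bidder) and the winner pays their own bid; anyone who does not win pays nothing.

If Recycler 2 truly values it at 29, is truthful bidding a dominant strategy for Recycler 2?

Consider the case where Recycler 1 bids 3, Recycler 3 bids 3 and Recycler 4 bids 3.
Truthful bid 29: wins, pays 29, utility 29 - 29 = 0.
Bid 12 instead: wins, pays 12, utility 29 - 12 = 17.
Since 17 > 0, bidding 12 is strictly better here, so truthful bidding is not dominant.

No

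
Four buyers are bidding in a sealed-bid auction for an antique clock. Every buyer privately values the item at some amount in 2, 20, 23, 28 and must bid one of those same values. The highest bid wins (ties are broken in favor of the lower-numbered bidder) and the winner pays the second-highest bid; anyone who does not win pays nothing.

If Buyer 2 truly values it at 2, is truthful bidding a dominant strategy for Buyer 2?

Yes

Check each profile of the others' bids and compare truth against every alternative bid.
Others bid (2, 2, 20): truth gives 0, best alternative gives -18.
Others bid (2, 20, 2): truth gives 0, best alternative gives -18.
Others bid (2, 20, 20): truth gives 0, best alternative gives -18.
Others bid (2, 2, 2): truth gives 0, best alternative gives 0.
Others bid (2, 2, 23): truth gives 0, best alternative gives 0.
Others bid (2, 2, 28): truth gives 0, best alternative gives 0.
(Remaining 58 profiles checked similarly; truth is weakly best in each.)
In every case the truthful bid is at least as good as any alternative, so it is a dominant strategy.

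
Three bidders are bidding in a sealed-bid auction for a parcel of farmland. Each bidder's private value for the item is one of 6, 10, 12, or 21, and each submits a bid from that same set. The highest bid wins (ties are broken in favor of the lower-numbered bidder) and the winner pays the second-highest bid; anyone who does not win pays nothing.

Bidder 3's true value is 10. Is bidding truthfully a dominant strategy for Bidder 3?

Yes

Check each profile of the others' bids and compare truth against every alternative bid.
Others bid (6, 6): truth gives 4, best alternative gives 4.
Others bid (6, 10): truth gives 0, best alternative gives 0.
Others bid (6, 12): truth gives 0, best alternative gives 0.
Others bid (6, 21): truth gives 0, best alternative gives 0.
Others bid (10, 6): truth gives 0, best alternative gives 0.
Others bid (10, 10): truth gives 0, best alternative gives 0.
(Remaining 10 profiles checked similarly; truth is weakly best in each.)
In every case the truthful bid is at least as good as any alternative, so it is a dominant strategy.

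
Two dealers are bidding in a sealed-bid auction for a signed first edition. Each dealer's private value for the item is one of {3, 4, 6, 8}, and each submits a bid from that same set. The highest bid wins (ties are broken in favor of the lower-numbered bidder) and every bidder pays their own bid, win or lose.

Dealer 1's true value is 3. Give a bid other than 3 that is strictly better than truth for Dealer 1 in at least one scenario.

4

Suppose Dealer 2 bids 4.
Bid 3: loses but pays 3, utility -3.
Bid 4: wins, pays 4, utility 3 - 4 = -1.
So bidding 4 beats truth here (-1 > -3).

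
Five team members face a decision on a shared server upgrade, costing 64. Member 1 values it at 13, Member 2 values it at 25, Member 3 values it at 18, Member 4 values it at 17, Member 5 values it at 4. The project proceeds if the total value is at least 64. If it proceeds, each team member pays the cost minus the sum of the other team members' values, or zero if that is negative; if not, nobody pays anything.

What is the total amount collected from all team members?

Total value 77 ≥ cost 64, so it is built.
Member 1: others sum to 64; max(0, 64 - 64) = 0.
Member 2: others sum to 52; max(0, 64 - 52) = 12.
Member 3: others sum to 59; max(0, 64 - 59) = 5.
Member 4: others sum to 60; max(0, 64 - 60) = 4.
Member 5: others sum to 73; max(0, 64 - 73) = 0.
Total collected = 0 + 12 + 5 + 4 + 0 = 21.

21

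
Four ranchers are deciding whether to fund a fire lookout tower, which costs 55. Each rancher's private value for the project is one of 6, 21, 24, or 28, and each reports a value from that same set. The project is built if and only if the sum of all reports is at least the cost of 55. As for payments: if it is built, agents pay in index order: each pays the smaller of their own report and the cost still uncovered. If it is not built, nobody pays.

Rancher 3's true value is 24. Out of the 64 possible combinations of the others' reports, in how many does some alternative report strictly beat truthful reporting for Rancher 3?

Others report (6, 6, 24): truth gives 0; report 21 gives 3 > 0. Violating.
Others report (6, 6, 28): truth gives 0; report 21 gives 3 > 0. Violating.
Others report (6, 21, 21): truth gives 0; report 21 gives 3 > 0. Violating.
Others report (6, 21, 24): truth gives 0; report 6 gives 18 > 0. Violating.
Others report (6, 6, 6): truth gives 0; no alternative beats it.
Others report (6, 6, 21): truth gives 0; no alternative beats it.
(Checking all 64 profiles: 37 have a profitable deviation, 27 do not.)

37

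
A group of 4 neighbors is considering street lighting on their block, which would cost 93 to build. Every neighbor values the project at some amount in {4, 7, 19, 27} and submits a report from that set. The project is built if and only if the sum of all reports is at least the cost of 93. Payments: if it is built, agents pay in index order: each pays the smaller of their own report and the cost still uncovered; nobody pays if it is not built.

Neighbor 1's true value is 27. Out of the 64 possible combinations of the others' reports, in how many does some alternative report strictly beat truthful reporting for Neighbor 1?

1

Others report (27, 27, 27): truth gives 0; report 19 gives 8 > 0. Violating.
Others report (4, 4, 4): truth gives 0; no alternative beats it.
Others report (4, 4, 7): truth gives 0; no alternative beats it.
(Checking all 64 profiles: 1 has a profitable deviation, 63 do not.)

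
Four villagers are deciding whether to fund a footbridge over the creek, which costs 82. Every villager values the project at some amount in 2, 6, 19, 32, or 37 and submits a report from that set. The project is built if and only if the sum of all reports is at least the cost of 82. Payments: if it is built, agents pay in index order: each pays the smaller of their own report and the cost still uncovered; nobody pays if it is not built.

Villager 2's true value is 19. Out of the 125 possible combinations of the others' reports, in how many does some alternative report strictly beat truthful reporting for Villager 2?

Others report (2, 37, 37): truth gives 0; report 6 gives 13 > 0. Violating.
Others report (6, 37, 37): truth gives 0; report 2 gives 17 > 0. Violating.
Others report (19, 32, 32): truth gives 0; report 2 gives 17 > 0. Violating.
Others report (19, 32, 37): truth gives 0; report 2 gives 17 > 0. Violating.
Others report (2, 2, 2): truth gives 0; no alternative beats it.
Others report (2, 2, 6): truth gives 0; no alternative beats it.
(Checking all 125 profiles: 26 have a profitable deviation, 99 do not.)

26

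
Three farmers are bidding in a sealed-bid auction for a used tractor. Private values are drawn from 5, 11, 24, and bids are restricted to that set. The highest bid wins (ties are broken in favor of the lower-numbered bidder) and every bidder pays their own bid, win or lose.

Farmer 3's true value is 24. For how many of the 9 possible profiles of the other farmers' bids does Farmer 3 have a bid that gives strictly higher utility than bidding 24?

6

Others bid (5, 5): truth gives 0; bid 11 gives 13 > 0. Violating.
Others bid (5, 24): truth gives -24; bid 5 gives -5 > -24. Violating.
Others bid (11, 24): truth gives -24; bid 5 gives -5 > -24. Violating.
Others bid (24, 5): truth gives -24; bid 5 gives -5 > -24. Violating.
Others bid (5, 11): truth gives 0; no alternative beats it.
Others bid (11, 5): truth gives 0; no alternative beats it.
(Checking all 9 profiles: 6 have a profitable deviation, 3 do not.)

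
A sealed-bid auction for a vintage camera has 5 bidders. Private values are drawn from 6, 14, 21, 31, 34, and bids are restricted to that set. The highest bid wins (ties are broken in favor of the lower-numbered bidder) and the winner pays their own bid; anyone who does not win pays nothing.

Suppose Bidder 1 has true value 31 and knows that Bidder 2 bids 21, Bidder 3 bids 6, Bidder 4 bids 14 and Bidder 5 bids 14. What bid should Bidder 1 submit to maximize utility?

Bid 6: loses, pays 0, utility 0.
Bid 14: loses, pays 0, utility 0.
Bid 21: wins, pays 21, utility 31 - 21 = 10.
Bid 31: wins, pays 31, utility 31 - 31 = 0.
Bid 34: wins, pays 34, utility 31 - 34 = -3.
The best choice is 21 with utility 10.

21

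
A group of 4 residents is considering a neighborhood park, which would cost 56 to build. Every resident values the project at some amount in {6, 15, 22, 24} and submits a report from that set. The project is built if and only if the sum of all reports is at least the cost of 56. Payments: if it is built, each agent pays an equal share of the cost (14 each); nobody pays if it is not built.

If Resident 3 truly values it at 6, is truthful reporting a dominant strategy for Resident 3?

Check each profile of the others' reports and compare truth against every alternative report.
Others report (6, 15, 22): truth gives 0, best alternative gives -8.
Others report (6, 15, 24): truth gives 0, best alternative gives -8.
Others report (6, 22, 15): truth gives 0, best alternative gives -8.
Others report (6, 24, 15): truth gives 0, best alternative gives -8.
Others report (15, 6, 22): truth gives 0, best alternative gives -8.
Others report (15, 6, 24): truth gives 0, best alternative gives -8.
(Remaining 58 profiles checked similarly; truth is weakly best in each.)
In every case the truthful report is at least as good as any alternative, so it is a dominant strategy.

Yes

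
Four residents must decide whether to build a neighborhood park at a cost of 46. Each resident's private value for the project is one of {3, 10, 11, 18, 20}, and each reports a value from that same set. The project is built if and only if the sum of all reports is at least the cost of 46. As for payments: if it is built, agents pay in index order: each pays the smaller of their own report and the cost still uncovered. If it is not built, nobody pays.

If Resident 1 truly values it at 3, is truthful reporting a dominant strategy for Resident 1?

Check each profile of the others' reports and compare truth against every alternative report.
Others report (3, 18, 18): truth gives 0, best alternative gives -7.
Others report (3, 18, 20): truth gives 0, best alternative gives -7.
Others report (3, 20, 18): truth gives 0, best alternative gives -7.
Others report (3, 20, 20): truth gives 0, best alternative gives -7.
Others report (10, 10, 18): truth gives 0, best alternative gives -7.
Others report (10, 10, 20): truth gives 0, best alternative gives -7.
(Remaining 119 profiles checked similarly; truth is weakly best in each.)
In every case the truthful report is at least as good as any alternative, so it is a dominant strategy.

Yes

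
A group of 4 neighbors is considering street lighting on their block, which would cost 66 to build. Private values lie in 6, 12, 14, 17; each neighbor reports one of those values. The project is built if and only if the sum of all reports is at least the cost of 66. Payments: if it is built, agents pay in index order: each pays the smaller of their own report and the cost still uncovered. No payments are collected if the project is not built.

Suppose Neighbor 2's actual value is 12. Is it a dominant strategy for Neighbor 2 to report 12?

Check each profile of the others' reports and compare truth against every alternative report.
Others report (6, 6, 6): truth gives 0, best alternative gives 0.
Others report (6, 6, 12): truth gives 0, best alternative gives 0.
Others report (6, 6, 14): truth gives 0, best alternative gives 0.
Others report (6, 6, 17): truth gives 0, best alternative gives 0.
Others report (6, 12, 6): truth gives 0, best alternative gives 0.
Others report (6, 12, 12): truth gives 0, best alternative gives 0.
(Remaining 58 profiles checked similarly; truth is weakly best in each.)
In every case the truthful report is at least as good as any alternative, so it is a dominant strategy.

Yes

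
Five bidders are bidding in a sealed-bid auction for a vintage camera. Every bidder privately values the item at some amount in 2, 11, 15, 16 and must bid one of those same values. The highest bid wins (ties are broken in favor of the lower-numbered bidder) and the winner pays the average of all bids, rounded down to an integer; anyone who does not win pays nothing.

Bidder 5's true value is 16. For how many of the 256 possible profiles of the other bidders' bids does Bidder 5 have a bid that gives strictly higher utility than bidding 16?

2

Others bid (2, 2, 2, 2): truth gives 12; bid 11 gives 13 > 12. Violating.
Others bid (11, 11, 11, 11): truth gives 4; bid 15 gives 5 > 4. Violating.
Others bid (2, 2, 2, 11): truth gives 10; no alternative beats it.
Others bid (2, 2, 2, 15): truth gives 9; no alternative beats it.
(Checking all 256 profiles: 2 have a profitable deviation, 254 do not.)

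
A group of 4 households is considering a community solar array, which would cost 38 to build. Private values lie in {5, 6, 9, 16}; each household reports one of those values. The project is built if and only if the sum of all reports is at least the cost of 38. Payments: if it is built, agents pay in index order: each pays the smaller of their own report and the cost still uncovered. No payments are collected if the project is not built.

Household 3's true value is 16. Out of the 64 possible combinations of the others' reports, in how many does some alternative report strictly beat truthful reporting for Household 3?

25

Others report (5, 9, 16): truth gives 0; report 9 gives 7 > 0. Violating.
Others report (5, 16, 9): truth gives 0; report 9 gives 7 > 0. Violating.
Others report (5, 16, 16): truth gives 0; report 5 gives 11 > 0. Violating.
Others report (6, 9, 16): truth gives 0; report 9 gives 7 > 0. Violating.
Others report (5, 5, 5): truth gives 0; no alternative beats it.
Others report (5, 5, 6): truth gives 0; no alternative beats it.
(Checking all 64 profiles: 25 have a profitable deviation, 39 do not.)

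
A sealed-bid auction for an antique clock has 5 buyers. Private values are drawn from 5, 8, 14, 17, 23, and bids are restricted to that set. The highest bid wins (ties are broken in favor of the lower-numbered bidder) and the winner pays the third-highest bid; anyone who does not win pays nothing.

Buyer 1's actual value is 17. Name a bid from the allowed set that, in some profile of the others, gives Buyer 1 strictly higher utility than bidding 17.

23

Suppose Buyer 2 bids 5, Buyer 3 bids 5, Buyer 4 bids 5 and Buyer 5 bids 23.
Bid 17: loses, pays 0, utility 0.
Bid 23: wins, pays 5, utility 17 - 5 = 12.
So bidding 23 beats truth here (12 > 0).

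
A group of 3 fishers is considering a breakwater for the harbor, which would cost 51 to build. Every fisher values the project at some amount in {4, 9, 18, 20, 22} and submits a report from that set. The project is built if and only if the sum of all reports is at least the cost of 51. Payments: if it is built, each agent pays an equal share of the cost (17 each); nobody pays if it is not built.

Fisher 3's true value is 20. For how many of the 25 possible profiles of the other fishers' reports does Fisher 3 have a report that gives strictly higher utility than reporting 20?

Others report (9, 20): truth gives 0; report 22 gives 3 > 0. Violating.
Others report (20, 9): truth gives 0; report 22 gives 3 > 0. Violating.
Others report (4, 4): truth gives 0; no alternative beats it.
Others report (4, 9): truth gives 0; no alternative beats it.
(Checking all 25 profiles: 2 have a profitable deviation, 23 do not.)

2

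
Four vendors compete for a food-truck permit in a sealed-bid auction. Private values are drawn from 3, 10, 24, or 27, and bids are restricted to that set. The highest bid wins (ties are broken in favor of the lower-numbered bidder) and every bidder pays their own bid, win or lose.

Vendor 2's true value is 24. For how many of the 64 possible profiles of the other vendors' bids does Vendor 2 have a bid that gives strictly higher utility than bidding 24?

50

Others bid (3, 3, 3): truth gives 0; bid 10 gives 14 > 0. Violating.
Others bid (3, 3, 10): truth gives 0; bid 10 gives 14 > 0. Violating.
Others bid (3, 3, 27): truth gives -24; bid 3 gives -3 > -24. Violating.
Others bid (3, 10, 3): truth gives 0; bid 10 gives 14 > 0. Violating.
Others bid (3, 3, 24): truth gives 0; no alternative beats it.
Others bid (3, 10, 24): truth gives 0; no alternative beats it.
(Checking all 64 profiles: 50 have a profitable deviation, 14 do not.)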